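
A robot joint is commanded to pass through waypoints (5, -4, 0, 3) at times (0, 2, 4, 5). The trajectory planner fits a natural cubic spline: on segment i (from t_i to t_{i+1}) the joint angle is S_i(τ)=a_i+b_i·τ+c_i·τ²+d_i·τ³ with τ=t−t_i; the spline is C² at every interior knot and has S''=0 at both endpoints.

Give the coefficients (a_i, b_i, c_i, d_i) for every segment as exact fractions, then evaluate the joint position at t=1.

  seg 0: a=5 b=-68/11 c=0 d=37/88
  seg 1: a=-4 b=-25/22 c=111/44 d=-21/44
  seg 2: a=0 b=71/22 c=-15/44 d=5/44
S(1) = -67/88

Δ: Δ0=-9/2, Δ1=2, Δ2=3
row 1: diag=8, rhs=39; c'=1/4, d'=39/8
row 2: denom=6−2·1/4=11/2; d'=(6−2·39/8)/(11/2)=-15/22
back: M2=-15/22
back: M1=39/8−1/4·-15/22=111/22
M: M0=0, M1=111/22, M2=-15/22, M3=0
seg 0: a=5, c=M0/2=0, d=(M1−M0)/(6·2)=37/88, b=Δ0−h0·(2M0+M1)/6=-68/11
seg 1: a=-4, c=M1/2=111/44, d=(M2−M1)/(6·2)=-21/44, b=Δ1−h1·(2M1+M2)/6=-25/22
seg 2: a=0, c=M2/2=-15/44, d=(M3−M2)/(6·1)=5/44, b=Δ2−h2·(2M2+M3)/6=71/22
t_q=1 → seg 0, τ=1; S=5+-68/11·τ+0·τ²+37/88·τ³=-67/88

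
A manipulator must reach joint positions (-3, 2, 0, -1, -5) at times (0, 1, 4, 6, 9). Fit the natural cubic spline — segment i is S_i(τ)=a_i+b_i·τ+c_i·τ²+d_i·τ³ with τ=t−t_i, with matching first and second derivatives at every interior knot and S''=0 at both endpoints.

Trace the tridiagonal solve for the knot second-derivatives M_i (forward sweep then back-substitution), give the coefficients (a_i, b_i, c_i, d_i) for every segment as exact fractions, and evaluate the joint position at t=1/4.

  seg 0: a=-3 b=1972/339 c=0 d=-277/339
  seg 1: a=2 b=1141/339 c=-277/113 d=1126/3051
  seg 2: a=0 b=-467/339 c=295/339 d=-195/904
  seg 3: a=-1 b=-329/678 c=-575/1356 d=575/12204
S(1/4) = -11271/7232

Δ: Δ0=5, Δ1=-2/3, Δ2=-1/2, Δ3=-4/3
row 1: diag=8, rhs=-34; c'=3/8, d'=-17/4
row 2: denom=10−3·3/8=71/8; d'=(1−3·-17/4)/(71/8)=110/71
row 3: denom=10−2·16/71=678/71; d'=(-5−2·110/71)/(678/71)=-575/678
back: M3=-575/678
back: M2=110/71−16/71·-575/678=590/339
back: M1=-17/4−3/8·590/339=-554/113
M: M0=0, M1=-554/113, M2=590/339, M3=-575/678, M4=0
seg 0: a=-3, c=M0/2=0, d=(M1−M0)/(6·1)=-277/339, b=Δ0−h0·(2M0+M1)/6=1972/339
seg 1: a=2, c=M1/2=-277/113, d=(M2−M1)/(6·3)=1126/3051, b=Δ1−h1·(2M1+M2)/6=1141/339
seg 2: a=0, c=M2/2=295/339, d=(M3−M2)/(6·2)=-195/904, b=Δ2−h2·(2M2+M3)/6=-467/339
seg 3: a=-1, c=M3/2=-575/1356, d=(M4−M3)/(6·3)=575/12204, b=Δ3−h3·(2M3+M4)/6=-329/678
t_q=1/4 → seg 0, τ=1/4; S=-3+1972/339·τ+0·τ²+-277/339·τ³=-11271/7232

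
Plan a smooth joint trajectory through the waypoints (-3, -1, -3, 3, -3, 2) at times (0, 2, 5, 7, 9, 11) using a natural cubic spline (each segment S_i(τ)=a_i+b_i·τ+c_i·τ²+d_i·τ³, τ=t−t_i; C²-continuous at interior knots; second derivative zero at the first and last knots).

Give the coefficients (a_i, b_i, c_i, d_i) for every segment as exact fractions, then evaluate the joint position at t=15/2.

  seg 0: a=-3 b=6796/3855 c=0 d=-2941/15420
  seg 1: a=-1 b=-2027/3855 c=-2941/2570 d=8461/23130
  seg 2: a=-3 b=19157/7710 c=552/257 d=-29147/30840
  seg 3: a=3 b=-1022/3855 c=-18107/5140 d=6647/6168
  seg 4: a=-3 b=-10981/7710 c=3782/1285 d=-1891/3855
S(15/2) = 174469/82240

Δ: Δ0=1, Δ1=-2/3, Δ2=3, Δ3=-3, Δ4=5/2
row 1: diag=10, rhs=-10; c'=3/10, d'=-1
row 2: denom=10−3·3/10=91/10; d'=(22−3·-1)/(91/10)=250/91
row 3: denom=8−2·20/91=688/91; d'=(-36−2·250/91)/(688/91)=-236/43
row 4: denom=8−2·91/344=1285/172; d'=(33−2·-236/43)/(1285/172)=7564/1285
back: M4=7564/1285
back: M3=-236/43−91/344·7564/1285=-18107/2570
back: M2=250/91−20/91·-18107/2570=1104/257
back: M1=-1−3/10·1104/257=-2941/1285
M: M0=0, M1=-2941/1285, M2=1104/257, M3=-18107/2570, M4=7564/1285, M5=0
seg 0: a=-3, c=M0/2=0, d=(M1−M0)/(6·2)=-2941/15420, b=Δ0−h0·(2M0+M1)/6=6796/3855
seg 1: a=-1, c=M1/2=-2941/2570, d=(M2−M1)/(6·3)=8461/23130, b=Δ1−h1·(2M1+M2)/6=-2027/3855
seg 2: a=-3, c=M2/2=552/257, d=(M3−M2)/(6·2)=-29147/30840, b=Δ2−h2·(2M2+M3)/6=19157/7710
seg 3: a=3, c=M3/2=-18107/5140, d=(M4−M3)/(6·2)=6647/6168, b=Δ3−h3·(2M3+M4)/6=-1022/3855
seg 4: a=-3, c=M4/2=3782/1285, d=(M5−M4)/(6·2)=-1891/3855, b=Δ4−h4·(2M4+M5)/6=-10981/7710
t_q=15/2 → seg 3, τ=1/2; S=3+-1022/3855·τ+-18107/5140·τ²+6647/6168·τ³=174469/82240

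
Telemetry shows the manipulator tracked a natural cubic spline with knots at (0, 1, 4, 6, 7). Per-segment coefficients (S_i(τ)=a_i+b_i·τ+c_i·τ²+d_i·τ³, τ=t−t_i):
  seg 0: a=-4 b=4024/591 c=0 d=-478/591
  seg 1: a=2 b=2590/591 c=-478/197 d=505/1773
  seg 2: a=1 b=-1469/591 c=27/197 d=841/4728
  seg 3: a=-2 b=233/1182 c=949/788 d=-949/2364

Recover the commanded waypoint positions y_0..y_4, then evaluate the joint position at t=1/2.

y_0 = S_0(0) = a_0 = -4
y_1 = S_1(0) = a_1 = 2
y_2 = S_2(0) = a_2 = 1
y_3 = S_3(0) = a_3 = -2
y_4 = S_3(1) = -1
t_q=1/2 is in segment 0 (τ=1/2); S_0(τ)=-549/788

y_0=-4 y_1=2 y_2=1 y_3=-2 y_4=-1
S(1/2) = -549/788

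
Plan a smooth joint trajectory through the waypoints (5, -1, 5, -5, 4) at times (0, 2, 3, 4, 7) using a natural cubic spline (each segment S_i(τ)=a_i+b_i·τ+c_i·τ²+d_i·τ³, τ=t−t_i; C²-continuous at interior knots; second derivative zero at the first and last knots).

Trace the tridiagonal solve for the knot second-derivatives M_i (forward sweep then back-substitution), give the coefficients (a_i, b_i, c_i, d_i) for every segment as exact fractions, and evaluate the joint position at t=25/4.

  seg 0: a=5 b=-687/89 c=0 d=105/89
  seg 1: a=-1 b=573/89 c=630/89 d=-669/89
  seg 2: a=5 b=-174/89 c=-1377/89 d=661/89
  seg 3: a=-5 b=-945/89 c=606/89 d=-202/267
S(25/4) = -8651/2848

Δ: Δ0=-3, Δ1=6, Δ2=-10, Δ3=3
row 1: diag=6, rhs=54; c'=1/6, d'=9
row 2: denom=4−1·1/6=23/6; d'=(-96−1·9)/(23/6)=-630/23
row 3: denom=8−1·6/23=178/23; d'=(78−1·-630/23)/(178/23)=1212/89
back: M3=1212/89
back: M2=-630/23−6/23·1212/89=-2754/89
back: M1=9−1/6·-2754/89=1260/89
M: M0=0, M1=1260/89, M2=-2754/89, M3=1212/89, M4=0
seg 0: a=5, c=M0/2=0, d=(M1−M0)/(6·2)=105/89, b=Δ0−h0·(2M0+M1)/6=-687/89
seg 1: a=-1, c=M1/2=630/89, d=(M2−M1)/(6·1)=-669/89, b=Δ1−h1·(2M1+M2)/6=573/89
seg 2: a=5, c=M2/2=-1377/89, d=(M3−M2)/(6·1)=661/89, b=Δ2−h2·(2M2+M3)/6=-174/89
seg 3: a=-5, c=M3/2=606/89, d=(M4−M3)/(6·3)=-202/267, b=Δ3−h3·(2M3+M4)/6=-945/89
t_q=25/4 → seg 3, τ=9/4; S=-5+-945/89·τ+606/89·τ²+-202/267·τ³=-8651/2848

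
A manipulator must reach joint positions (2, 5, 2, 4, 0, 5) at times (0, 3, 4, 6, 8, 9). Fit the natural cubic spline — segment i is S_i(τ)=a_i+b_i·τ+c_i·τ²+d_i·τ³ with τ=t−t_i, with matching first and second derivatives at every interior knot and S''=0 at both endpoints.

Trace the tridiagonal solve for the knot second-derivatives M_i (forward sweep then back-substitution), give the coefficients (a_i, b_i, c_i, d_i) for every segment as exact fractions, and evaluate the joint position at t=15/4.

  seg 0: a=2 b=1369/469 c=0 d=-100/469
  seg 1: a=5 b=-1331/469 c=-900/469 d=824/469
  seg 2: a=2 b=-659/469 c=1572/469 d=-72/67
  seg 3: a=4 b=-419/469 c=-1452/469 d=2385/1876
  seg 4: a=0 b=928/469 c=4251/938 d=-1417/938
S(15/4) = 9505/3752

Δ: Δ0=1, Δ1=-3, Δ2=1, Δ3=-2, Δ4=5
row 1: diag=8, rhs=-24; c'=1/8, d'=-3
row 2: denom=6−1·1/8=47/8; d'=(24−1·-3)/(47/8)=216/47
row 3: denom=8−2·16/47=344/47; d'=(-18−2·216/47)/(344/47)=-639/172
row 4: denom=6−2·47/172=469/86; d'=(42−2·-639/172)/(469/86)=4251/469
back: M4=4251/469
back: M3=-639/172−47/172·4251/469=-2904/469
back: M2=216/47−16/47·-2904/469=3144/469
back: M1=-3−1/8·3144/469=-1800/469
M: M0=0, M1=-1800/469, M2=3144/469, M3=-2904/469, M4=4251/469, M5=0
seg 0: a=2, c=M0/2=0, d=(M1−M0)/(6·3)=-100/469, b=Δ0−h0·(2M0+M1)/6=1369/469
seg 1: a=5, c=M1/2=-900/469, d=(M2−M1)/(6·1)=824/469, b=Δ1−h1·(2M1+M2)/6=-1331/469
seg 2: a=2, c=M2/2=1572/469, d=(M3−M2)/(6·2)=-72/67, b=Δ2−h2·(2M2+M3)/6=-659/469
seg 3: a=4, c=M3/2=-1452/469, d=(M4−M3)/(6·2)=2385/1876, b=Δ3−h3·(2M3+M4)/6=-419/469
seg 4: a=0, c=M4/2=4251/938, d=(M5−M4)/(6·1)=-1417/938, b=Δ4−h4·(2M4+M5)/6=928/469
t_q=15/4 → seg 1, τ=3/4; S=5+-1331/469·τ+-900/469·τ²+824/469·τ³=9505/3752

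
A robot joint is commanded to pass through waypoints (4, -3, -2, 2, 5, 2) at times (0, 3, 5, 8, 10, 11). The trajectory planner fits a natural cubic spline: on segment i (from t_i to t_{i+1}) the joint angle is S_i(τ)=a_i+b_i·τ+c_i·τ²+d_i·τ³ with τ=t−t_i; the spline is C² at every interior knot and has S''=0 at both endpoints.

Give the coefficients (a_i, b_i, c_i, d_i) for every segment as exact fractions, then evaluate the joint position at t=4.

  seg 0: a=4 b=-15485/4836 c=0 d=4201/43524
  seg 1: a=-3 b=-1441/2418 c=4201/4836 d=-517/3224
  seg 2: a=-2 b=1154/1209 c=-113/1209 d=797/10881
  seg 3: a=2 b=2867/1209 c=228/403 d=-4843/9672
  seg 4: a=5 b=-3323/2418 c=-3931/1612 d=3931/4836
S(4) = -27929/9672

Δ: Δ0=-7/3, Δ1=1/2, Δ2=4/3, Δ3=3/2, Δ4=-3
row 1: diag=10, rhs=17; c'=1/5, d'=17/10
row 2: denom=10−2·1/5=48/5; d'=(5−2·17/10)/(48/5)=1/6
row 3: denom=10−3·5/16=145/16; d'=(1−3·1/6)/(145/16)=8/145
row 4: denom=6−2·32/145=806/145; d'=(-27−2·8/145)/(806/145)=-3931/806
back: M4=-3931/806
back: M3=8/145−32/145·-3931/806=456/403
back: M2=1/6−5/16·456/403=-226/1209
back: M1=17/10−1/5·-226/1209=4201/2418
M: M0=0, M1=4201/2418, M2=-226/1209, M3=456/403, M4=-3931/806, M5=0
seg 0: a=4, c=M0/2=0, d=(M1−M0)/(6·3)=4201/43524, b=Δ0−h0·(2M0+M1)/6=-15485/4836
seg 1: a=-3, c=M1/2=4201/4836, d=(M2−M1)/(6·2)=-517/3224, b=Δ1−h1·(2M1+M2)/6=-1441/2418
seg 2: a=-2, c=M2/2=-113/1209, d=(M3−M2)/(6·3)=797/10881, b=Δ2−h2·(2M2+M3)/6=1154/1209
seg 3: a=2, c=M3/2=228/403, d=(M4−M3)/(6·2)=-4843/9672, b=Δ3−h3·(2M3+M4)/6=2867/1209
seg 4: a=5, c=M4/2=-3931/1612, d=(M5−M4)/(6·1)=3931/4836, b=Δ4−h4·(2M4+M5)/6=-3323/2418
t_q=4 → seg 1, τ=1; S=-3+-1441/2418·τ+4201/4836·τ²+-517/3224·τ³=-27929/9672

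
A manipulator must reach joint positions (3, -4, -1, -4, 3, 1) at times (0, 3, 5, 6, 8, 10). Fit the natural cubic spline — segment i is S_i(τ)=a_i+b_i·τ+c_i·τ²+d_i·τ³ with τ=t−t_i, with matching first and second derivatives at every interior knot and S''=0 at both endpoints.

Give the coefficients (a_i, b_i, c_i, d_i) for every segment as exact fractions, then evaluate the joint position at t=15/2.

  seg 0: a=3 b=-15091/3576 c=0 d=2249/10728
  seg 1: a=-4 b=2575/1788 c=2249/1192 d=-415/447
  seg 2: a=-1 b=-3851/1788 c=-4391/1192 d=10147/3576
  seg 3: a=-4 b=-3607/3576 c=1439/298 d=-18413/14304
  seg 4: a=3 b=5113/1788 c=-6901/2384 d=6901/14304
S(15/2) = 38427/38144

Δ: Δ0=-7/3, Δ1=3/2, Δ2=-3, Δ3=7/2, Δ4=-1
row 1: diag=10, rhs=23; c'=1/5, d'=23/10
row 2: denom=6−2·1/5=28/5; d'=(-27−2·23/10)/(28/5)=-79/14
row 3: denom=6−1·5/28=163/28; d'=(39−1·-79/14)/(163/28)=1250/163
row 4: denom=8−2·56/163=1192/163; d'=(-27−2·1250/163)/(1192/163)=-6901/1192
back: M4=-6901/1192
back: M3=1250/163−56/163·-6901/1192=1439/149
back: M2=-79/14−5/28·1439/149=-4391/596
back: M1=23/10−1/5·-4391/596=2249/596
M: M0=0, M1=2249/596, M2=-4391/596, M3=1439/149, M4=-6901/1192, M5=0
seg 0: a=3, c=M0/2=0, d=(M1−M0)/(6·3)=2249/10728, b=Δ0−h0·(2M0+M1)/6=-15091/3576
seg 1: a=-4, c=M1/2=2249/1192, d=(M2−M1)/(6·2)=-415/447, b=Δ1−h1·(2M1+M2)/6=2575/1788
seg 2: a=-1, c=M2/2=-4391/1192, d=(M3−M2)/(6·1)=10147/3576, b=Δ2−h2·(2M2+M3)/6=-3851/1788
seg 3: a=-4, c=M3/2=1439/298, d=(M4−M3)/(6·2)=-18413/14304, b=Δ3−h3·(2M3+M4)/6=-3607/3576
seg 4: a=3, c=M4/2=-6901/2384, d=(M5−M4)/(6·2)=6901/14304, b=Δ4−h4·(2M4+M5)/6=5113/1788
t_q=15/2 → seg 3, τ=3/2; S=-4+-3607/3576·τ+1439/298·τ²+-18413/14304·τ³=38427/38144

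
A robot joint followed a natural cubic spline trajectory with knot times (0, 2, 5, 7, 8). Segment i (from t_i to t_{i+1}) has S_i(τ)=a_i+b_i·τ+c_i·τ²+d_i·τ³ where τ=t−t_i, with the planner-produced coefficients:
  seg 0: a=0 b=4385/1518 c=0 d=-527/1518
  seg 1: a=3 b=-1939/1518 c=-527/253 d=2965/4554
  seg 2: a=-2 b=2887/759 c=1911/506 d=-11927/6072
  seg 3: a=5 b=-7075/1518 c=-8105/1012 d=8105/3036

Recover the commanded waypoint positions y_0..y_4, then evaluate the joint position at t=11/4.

y_0 = S_0(0) = a_0 = 0
y_1 = S_1(0) = a_1 = 3
y_2 = S_2(0) = a_2 = -2
y_3 = S_3(0) = a_3 = 5
y_4 = S_3(1) = -5
t_q=11/4 is in segment 1 (τ=3/4); S_1(τ)=37079/32384

y_0=0 y_1=3 y_2=-2 y_3=5 y_4=-5
S(11/4) = 37079/32384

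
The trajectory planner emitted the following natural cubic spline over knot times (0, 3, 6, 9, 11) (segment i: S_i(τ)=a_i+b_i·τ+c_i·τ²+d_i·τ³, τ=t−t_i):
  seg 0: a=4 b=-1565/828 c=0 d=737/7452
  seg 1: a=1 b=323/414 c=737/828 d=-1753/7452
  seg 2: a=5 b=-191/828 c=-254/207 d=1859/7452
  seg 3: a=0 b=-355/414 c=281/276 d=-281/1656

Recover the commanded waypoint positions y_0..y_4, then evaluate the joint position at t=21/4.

y_0 = S_0(0) = a_0 = 4
y_1 = S_1(0) = a_1 = 1
y_2 = S_2(0) = a_2 = 5
y_3 = S_3(0) = a_3 = 0
y_4 = S_3(2) = 1
t_q=21/4 is in segment 1 (τ=9/4); S_1(τ)=1173/256

y_0=4 y_1=1 y_2=5 y_3=0 y_4=1
S(21/4) = 1173/256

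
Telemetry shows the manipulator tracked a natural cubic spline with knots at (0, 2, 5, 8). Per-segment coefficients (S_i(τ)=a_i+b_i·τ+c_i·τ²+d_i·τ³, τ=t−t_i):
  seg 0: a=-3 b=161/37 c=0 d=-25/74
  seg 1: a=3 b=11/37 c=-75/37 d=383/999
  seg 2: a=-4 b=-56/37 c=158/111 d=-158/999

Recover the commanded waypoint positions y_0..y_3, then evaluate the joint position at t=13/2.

y_0=-3 y_1=3 y_2=-4 y_3=0
S(13/2) = -533/148

y_0 = S_0(0) = a_0 = -3
y_1 = S_1(0) = a_1 = 3
y_2 = S_2(0) = a_2 = -4
y_3 = S_2(3) = 0
t_q=13/2 is in segment 2 (τ=3/2); S_2(τ)=-533/148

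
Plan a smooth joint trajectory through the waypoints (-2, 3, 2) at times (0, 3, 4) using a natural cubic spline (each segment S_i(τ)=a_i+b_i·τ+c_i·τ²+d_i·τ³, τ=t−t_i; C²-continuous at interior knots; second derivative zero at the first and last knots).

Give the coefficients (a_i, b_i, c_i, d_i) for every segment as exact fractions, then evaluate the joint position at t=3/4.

Δ: Δ0=5/3, Δ1=-1
row 1: diag=8, rhs=-16; c'=1/8, d'=-2
back: M1=-2
M: M0=0, M1=-2, M2=0
seg 0: a=-2, c=M0/2=0, d=(M1−M0)/(6·3)=-1/9, b=Δ0−h0·(2M0+M1)/6=8/3
seg 1: a=3, c=M1/2=-1, d=(M2−M1)/(6·1)=1/3, b=Δ1−h1·(2M1+M2)/6=-1/3
t_q=3/4 → seg 0, τ=3/4; S=-2+8/3·τ+0·τ²+-1/9·τ³=-3/64

  seg 0: a=-2 b=8/3 c=0 d=-1/9
  seg 1: a=3 b=-1/3 c=-1 d=1/3
S(3/4) = -3/64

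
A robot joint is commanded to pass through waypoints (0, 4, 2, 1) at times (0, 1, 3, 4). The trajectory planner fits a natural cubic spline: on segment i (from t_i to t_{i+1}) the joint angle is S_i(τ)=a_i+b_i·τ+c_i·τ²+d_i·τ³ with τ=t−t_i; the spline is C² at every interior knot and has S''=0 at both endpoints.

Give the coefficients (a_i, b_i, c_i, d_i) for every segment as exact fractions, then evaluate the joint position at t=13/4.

  seg 0: a=0 b=79/16 c=0 d=-15/16
  seg 1: a=4 b=17/8 c=-45/16 d=5/8
  seg 2: a=2 b=-13/8 c=15/16 d=-5/16
S(13/4) = 1687/1024

Δ: Δ0=4, Δ1=-1, Δ2=-1
row 1: diag=6, rhs=-30; c'=1/3, d'=-5
row 2: denom=6−2·1/3=16/3; d'=(0−2·-5)/(16/3)=15/8
back: M2=15/8
back: M1=-5−1/3·15/8=-45/8
M: M0=0, M1=-45/8, M2=15/8, M3=0
seg 0: a=0, c=M0/2=0, d=(M1−M0)/(6·1)=-15/16, b=Δ0−h0·(2M0+M1)/6=79/16
seg 1: a=4, c=M1/2=-45/16, d=(M2−M1)/(6·2)=5/8, b=Δ1−h1·(2M1+M2)/6=17/8
seg 2: a=2, c=M2/2=15/16, d=(M3−M2)/(6·1)=-5/16, b=Δ2−h2·(2M2+M3)/6=-13/8
t_q=13/4 → seg 2, τ=1/4; S=2+-13/8·τ+15/16·τ²+-5/16·τ³=1687/1024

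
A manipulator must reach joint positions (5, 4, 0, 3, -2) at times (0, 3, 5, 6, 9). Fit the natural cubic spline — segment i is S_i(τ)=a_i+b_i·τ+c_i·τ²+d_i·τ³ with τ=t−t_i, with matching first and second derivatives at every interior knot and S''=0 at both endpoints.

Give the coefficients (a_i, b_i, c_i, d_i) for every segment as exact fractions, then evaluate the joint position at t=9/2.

Δ: Δ0=-1/3, Δ1=-2, Δ2=3, Δ3=-5/3
row 1: diag=10, rhs=-10; c'=1/5, d'=-1
row 2: denom=6−2·1/5=28/5; d'=(30−2·-1)/(28/5)=40/7
row 3: denom=8−1·5/28=219/28; d'=(-28−1·40/7)/(219/28)=-944/219
back: M3=-944/219
back: M2=40/7−5/28·-944/219=1420/219
back: M1=-1−1/5·1420/219=-503/219
M: M0=0, M1=-503/219, M2=1420/219, M3=-944/219, M4=0
seg 0: a=5, c=M0/2=0, d=(M1−M0)/(6·3)=-503/3942, b=Δ0−h0·(2M0+M1)/6=119/146
seg 1: a=4, c=M1/2=-503/438, d=(M2−M1)/(6·2)=641/876, b=Δ1−h1·(2M1+M2)/6=-192/73
seg 2: a=0, c=M2/2=710/219, d=(M3−M2)/(6·1)=-394/219, b=Δ2−h2·(2M2+M3)/6=341/219
seg 3: a=3, c=M3/2=-472/219, d=(M4−M3)/(6·3)=472/1971, b=Δ3−h3·(2M3+M4)/6=193/73
t_q=9/2 → seg 1, τ=3/2; S=4+-192/73·τ+-503/438·τ²+641/876·τ³=-139/2336

  seg 0: a=5 b=119/146 c=0 d=-503/3942
  seg 1: a=4 b=-192/73 c=-503/438 d=641/876
  seg 2: a=0 b=341/219 c=710/219 d=-394/219
  seg 3: a=3 b=193/73 c=-472/219 d=472/1971
S(9/2) = -139/2336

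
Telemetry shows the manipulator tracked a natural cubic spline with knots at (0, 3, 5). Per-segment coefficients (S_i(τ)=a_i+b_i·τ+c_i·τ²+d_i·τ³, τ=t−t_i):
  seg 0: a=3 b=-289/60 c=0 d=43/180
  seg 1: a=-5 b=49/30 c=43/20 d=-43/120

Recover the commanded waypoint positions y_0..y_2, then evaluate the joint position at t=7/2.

y_0 = S_0(0) = a_0 = 3
y_1 = S_1(0) = a_1 = -5
y_2 = S_1(2) = 4
t_q=7/2 is in segment 1 (τ=1/2); S_1(τ)=-1181/320

y_0=3 y_1=-5 y_2=4
S(7/2) = -1181/320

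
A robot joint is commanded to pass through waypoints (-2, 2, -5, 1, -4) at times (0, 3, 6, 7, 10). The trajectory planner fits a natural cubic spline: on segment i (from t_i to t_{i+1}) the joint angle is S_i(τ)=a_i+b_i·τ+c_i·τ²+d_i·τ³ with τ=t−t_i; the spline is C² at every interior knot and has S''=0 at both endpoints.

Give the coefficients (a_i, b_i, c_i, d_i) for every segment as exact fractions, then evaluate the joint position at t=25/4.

  seg 0: a=-2 b=379/114 c=0 d=-227/1026
  seg 1: a=2 b=-151/57 c=-227/114 d=239/342
  seg 2: a=-5 b=487/114 c=245/57 d=-293/114
  seg 3: a=1 b=98/19 c=-389/114 d=389/1026
S(25/4) = -9007/2432

Δ: Δ0=4/3, Δ1=-7/3, Δ2=6, Δ3=-5/3
row 1: diag=12, rhs=-22; c'=1/4, d'=-11/6
row 2: denom=8−3·1/4=29/4; d'=(50−3·-11/6)/(29/4)=222/29
row 3: denom=8−1·4/29=228/29; d'=(-46−1·222/29)/(228/29)=-389/57
back: M3=-389/57
back: M2=222/29−4/29·-389/57=490/57
back: M1=-11/6−1/4·490/57=-227/57
M: M0=0, M1=-227/57, M2=490/57, M3=-389/57, M4=0
seg 0: a=-2, c=M0/2=0, d=(M1−M0)/(6·3)=-227/1026, b=Δ0−h0·(2M0+M1)/6=379/114
seg 1: a=2, c=M1/2=-227/114, d=(M2−M1)/(6·3)=239/342, b=Δ1−h1·(2M1+M2)/6=-151/57
seg 2: a=-5, c=M2/2=245/57, d=(M3−M2)/(6·1)=-293/114, b=Δ2−h2·(2M2+M3)/6=487/114
seg 3: a=1, c=M3/2=-389/114, d=(M4−M3)/(6·3)=389/1026, b=Δ3−h3·(2M3+M4)/6=98/19
t_q=25/4 → seg 2, τ=1/4; S=-5+487/114·τ+245/57·τ²+-293/114·τ³=-9007/2432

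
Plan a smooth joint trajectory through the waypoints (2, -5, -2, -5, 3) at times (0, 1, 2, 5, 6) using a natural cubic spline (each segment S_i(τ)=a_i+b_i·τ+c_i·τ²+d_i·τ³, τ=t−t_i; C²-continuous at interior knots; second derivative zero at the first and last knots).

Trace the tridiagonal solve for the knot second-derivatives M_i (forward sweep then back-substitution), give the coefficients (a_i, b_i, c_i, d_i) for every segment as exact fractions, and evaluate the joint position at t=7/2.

Δ: Δ0=-7, Δ1=3, Δ2=-1, Δ3=8
row 1: diag=4, rhs=60; c'=1/4, d'=15
row 2: denom=8−1·1/4=31/4; d'=(-24−1·15)/(31/4)=-156/31
row 3: denom=8−3·12/31=212/31; d'=(54−3·-156/31)/(212/31)=1071/106
back: M3=1071/106
back: M2=-156/31−12/31·1071/106=-474/53
back: M1=15−1/4·-474/53=1827/106
M: M0=0, M1=1827/106, M2=-474/53, M3=1071/106, M4=0
seg 0: a=2, c=M0/2=0, d=(M1−M0)/(6·1)=609/212, b=Δ0−h0·(2M0+M1)/6=-2093/212
seg 1: a=-5, c=M1/2=1827/212, d=(M2−M1)/(6·1)=-925/212, b=Δ1−h1·(2M1+M2)/6=-133/106
seg 2: a=-2, c=M2/2=-237/53, d=(M3−M2)/(6·3)=673/636, b=Δ2−h2·(2M2+M3)/6=613/212
seg 3: a=-5, c=M3/2=1071/212, d=(M4−M3)/(6·1)=-357/212, b=Δ3−h3·(2M3+M4)/6=491/106
t_q=7/2 → seg 2, τ=3/2; S=-2+613/212·τ+-237/53·τ²+673/636·τ³=-7043/1696

  seg 0: a=2 b=-2093/212 c=0 d=609/212
  seg 1: a=-5 b=-133/106 c=1827/212 d=-925/212
  seg 2: a=-2 b=613/212 c=-237/53 d=673/636
  seg 3: a=-5 b=491/106 c=1071/212 d=-357/212
S(7/2) = -7043/1696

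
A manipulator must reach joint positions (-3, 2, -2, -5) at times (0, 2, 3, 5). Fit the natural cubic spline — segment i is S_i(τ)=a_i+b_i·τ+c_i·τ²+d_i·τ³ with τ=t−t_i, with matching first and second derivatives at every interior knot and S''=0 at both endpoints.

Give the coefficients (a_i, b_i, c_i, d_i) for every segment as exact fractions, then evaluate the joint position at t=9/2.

Δ: Δ0=5/2, Δ1=-4, Δ2=-3/2
row 1: diag=6, rhs=-39; c'=1/6, d'=-13/2
row 2: denom=6−1·1/6=35/6; d'=(15−1·-13/2)/(35/6)=129/35
back: M2=129/35
back: M1=-13/2−1/6·129/35=-249/35
M: M0=0, M1=-249/35, M2=129/35, M3=0
seg 0: a=-3, c=M0/2=0, d=(M1−M0)/(6·2)=-83/140, b=Δ0−h0·(2M0+M1)/6=341/70
seg 1: a=2, c=M1/2=-249/70, d=(M2−M1)/(6·1)=9/5, b=Δ1−h1·(2M1+M2)/6=-157/70
seg 2: a=-2, c=M2/2=129/70, d=(M3−M2)/(6·2)=-43/140, b=Δ2−h2·(2M2+M3)/6=-277/70
t_q=9/2 → seg 2, τ=3/2; S=-2+-277/70·τ+129/70·τ²+-43/140·τ³=-1081/224

  seg 0: a=-3 b=341/70 c=0 d=-83/140
  seg 1: a=2 b=-157/70 c=-249/70 d=9/5
  seg 2: a=-2 b=-277/70 c=129/70 d=-43/140
S(9/2) = -1081/224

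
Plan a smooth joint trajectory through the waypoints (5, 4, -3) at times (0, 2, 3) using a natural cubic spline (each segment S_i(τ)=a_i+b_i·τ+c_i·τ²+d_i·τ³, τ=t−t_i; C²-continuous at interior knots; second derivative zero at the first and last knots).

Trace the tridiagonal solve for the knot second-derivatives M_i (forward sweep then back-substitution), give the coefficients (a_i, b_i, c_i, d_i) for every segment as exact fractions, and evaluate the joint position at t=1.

  seg 0: a=5 b=5/3 c=0 d=-13/24
  seg 1: a=4 b=-29/6 c=-13/4 d=13/12
S(1) = 49/8

Δ: Δ0=-1/2, Δ1=-7
row 1: diag=6, rhs=-39; c'=1/6, d'=-13/2
back: M1=-13/2
M: M0=0, M1=-13/2, M2=0
seg 0: a=5, c=M0/2=0, d=(M1−M0)/(6·2)=-13/24, b=Δ0−h0·(2M0+M1)/6=5/3
seg 1: a=4, c=M1/2=-13/4, d=(M2−M1)/(6·1)=13/12, b=Δ1−h1·(2M1+M2)/6=-29/6
t_q=1 → seg 0, τ=1; S=5+5/3·τ+0·τ²+-13/24·τ³=49/8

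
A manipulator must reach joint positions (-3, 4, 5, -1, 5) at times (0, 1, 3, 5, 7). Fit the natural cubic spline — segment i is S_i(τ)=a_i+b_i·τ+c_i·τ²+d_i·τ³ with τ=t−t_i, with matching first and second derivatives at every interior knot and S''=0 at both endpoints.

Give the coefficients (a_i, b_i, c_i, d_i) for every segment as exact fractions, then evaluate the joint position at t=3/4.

Δ: Δ0=7, Δ1=1/2, Δ2=-3, Δ3=3
row 1: diag=6, rhs=-39; c'=1/3, d'=-13/2
row 2: denom=8−2·1/3=22/3; d'=(-21−2·-13/2)/(22/3)=-12/11
row 3: denom=8−2·3/11=82/11; d'=(36−2·-12/11)/(82/11)=210/41
back: M3=210/41
back: M2=-12/11−3/11·210/41=-102/41
back: M1=-13/2−1/3·-102/41=-465/82
M: M0=0, M1=-465/82, M2=-102/41, M3=210/41, M4=0
seg 0: a=-3, c=M0/2=0, d=(M1−M0)/(6·1)=-155/164, b=Δ0−h0·(2M0+M1)/6=1303/164
seg 1: a=4, c=M1/2=-465/164, d=(M2−M1)/(6·2)=87/328, b=Δ1−h1·(2M1+M2)/6=419/82
seg 2: a=5, c=M2/2=-51/41, d=(M3−M2)/(6·2)=26/41, b=Δ2−h2·(2M2+M3)/6=-125/41
seg 3: a=-1, c=M3/2=105/41, d=(M4−M3)/(6·2)=-35/82, b=Δ3−h3·(2M3+M4)/6=-17/41
t_q=3/4 → seg 0, τ=3/4; S=-3+1303/164·τ+0·τ²+-155/164·τ³=26871/10496

  seg 0: a=-3 b=1303/164 c=0 d=-155/164
  seg 1: a=4 b=419/82 c=-465/164 d=87/328
  seg 2: a=5 b=-125/41 c=-51/41 d=26/41
  seg 3: a=-1 b=-17/41 c=105/41 d=-35/82
S(3/4) = 26871/10496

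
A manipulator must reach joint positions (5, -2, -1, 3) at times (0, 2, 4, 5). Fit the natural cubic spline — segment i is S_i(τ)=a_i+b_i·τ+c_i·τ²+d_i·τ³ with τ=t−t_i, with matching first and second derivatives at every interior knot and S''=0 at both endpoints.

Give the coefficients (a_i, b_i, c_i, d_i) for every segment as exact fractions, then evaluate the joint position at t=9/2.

  seg 0: a=5 b=-47/11 c=0 d=17/88
  seg 1: a=-2 b=-43/22 c=51/44 d=3/88
  seg 2: a=-1 b=34/11 c=15/11 d=-5/11
S(9/2) = 73/88

Δ: Δ0=-7/2, Δ1=1/2, Δ2=4
row 1: diag=8, rhs=24; c'=1/4, d'=3
row 2: denom=6−2·1/4=11/2; d'=(21−2·3)/(11/2)=30/11
back: M2=30/11
back: M1=3−1/4·30/11=51/22
M: M0=0, M1=51/22, M2=30/11, M3=0
seg 0: a=5, c=M0/2=0, d=(M1−M0)/(6·2)=17/88, b=Δ0−h0·(2M0+M1)/6=-47/11
seg 1: a=-2, c=M1/2=51/44, d=(M2−M1)/(6·2)=3/88, b=Δ1−h1·(2M1+M2)/6=-43/22
seg 2: a=-1, c=M2/2=15/11, d=(M3−M2)/(6·1)=-5/11, b=Δ2−h2·(2M2+M3)/6=34/11
t_q=9/2 → seg 2, τ=1/2; S=-1+34/11·τ+15/11·τ²+-5/11·τ³=73/88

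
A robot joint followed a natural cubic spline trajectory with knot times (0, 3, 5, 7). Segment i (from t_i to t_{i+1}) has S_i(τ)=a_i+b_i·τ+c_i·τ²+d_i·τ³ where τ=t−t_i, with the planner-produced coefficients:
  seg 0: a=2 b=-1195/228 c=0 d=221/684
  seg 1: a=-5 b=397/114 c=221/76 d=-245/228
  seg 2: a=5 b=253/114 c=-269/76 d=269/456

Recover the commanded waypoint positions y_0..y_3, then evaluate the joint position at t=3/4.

y_0=2 y_1=-5 y_2=5 y_3=0
S(3/4) = -8729/4864

y_0 = S_0(0) = a_0 = 2
y_1 = S_1(0) = a_1 = -5
y_2 = S_2(0) = a_2 = 5
y_3 = S_2(2) = 0
t_q=3/4 is in segment 0 (τ=3/4); S_0(τ)=-8729/4864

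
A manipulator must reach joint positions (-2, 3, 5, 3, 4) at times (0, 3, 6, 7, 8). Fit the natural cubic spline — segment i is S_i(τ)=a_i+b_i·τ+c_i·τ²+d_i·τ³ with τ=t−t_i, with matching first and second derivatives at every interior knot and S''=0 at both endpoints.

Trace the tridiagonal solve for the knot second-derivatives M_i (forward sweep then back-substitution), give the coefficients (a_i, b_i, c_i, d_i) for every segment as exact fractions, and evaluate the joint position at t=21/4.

  seg 0: a=-2 b=265/168 c=0 d=5/504
  seg 1: a=3 b=155/84 c=5/56 d=-9/56
  seg 2: a=5 b=-47/24 c=-19/14 d=221/168
  seg 3: a=3 b=-61/84 c=145/56 d=-145/168
S(21/4) = 20691/3584

Δ: Δ0=5/3, Δ1=2/3, Δ2=-2, Δ3=1
row 1: diag=12, rhs=-6; c'=1/4, d'=-1/2
row 2: denom=8−3·1/4=29/4; d'=(-16−3·-1/2)/(29/4)=-2
row 3: denom=4−1·4/29=112/29; d'=(18−1·-2)/(112/29)=145/28
back: M3=145/28
back: M2=-2−4/29·145/28=-19/7
back: M1=-1/2−1/4·-19/7=5/28
M: M0=0, M1=5/28, M2=-19/7, M3=145/28, M4=0
seg 0: a=-2, c=M0/2=0, d=(M1−M0)/(6·3)=5/504, b=Δ0−h0·(2M0+M1)/6=265/168
seg 1: a=3, c=M1/2=5/56, d=(M2−M1)/(6·3)=-9/56, b=Δ1−h1·(2M1+M2)/6=155/84
seg 2: a=5, c=M2/2=-19/14, d=(M3−M2)/(6·1)=221/168, b=Δ2−h2·(2M2+M3)/6=-47/24
seg 3: a=3, c=M3/2=145/56, d=(M4−M3)/(6·1)=-145/168, b=Δ3−h3·(2M3+M4)/6=-61/84
t_q=21/4 → seg 1, τ=9/4; S=3+155/84·τ+5/56·τ²+-9/56·τ³=20691/3584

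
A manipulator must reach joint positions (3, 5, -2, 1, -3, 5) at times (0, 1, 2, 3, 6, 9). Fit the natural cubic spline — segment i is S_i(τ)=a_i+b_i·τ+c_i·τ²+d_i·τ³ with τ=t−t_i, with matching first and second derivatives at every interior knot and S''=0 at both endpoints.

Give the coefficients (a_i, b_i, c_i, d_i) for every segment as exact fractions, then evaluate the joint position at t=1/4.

  seg 0: a=3 b=6472/1257 c=0 d=-3958/1257
  seg 1: a=5 b=-5402/1257 c=-3958/419 d=8477/1257
  seg 2: a=-2 b=-3719/1257 c=4519/419 d=-6067/1257
  seg 3: a=1 b=5194/1257 c=-1548/419 d=2354/3771
  seg 4: a=-3 b=-1484/1257 c=806/419 d=-806/3771
S(1/4) = 56823/13408

Δ: Δ0=2, Δ1=-7, Δ2=3, Δ3=-4/3, Δ4=8/3
row 1: diag=4, rhs=-54; c'=1/4, d'=-27/2
row 2: denom=4−1·1/4=15/4; d'=(60−1·-27/2)/(15/4)=98/5
row 3: denom=8−1·4/15=116/15; d'=(-26−1·98/5)/(116/15)=-171/29
row 4: denom=12−3·45/116=1257/116; d'=(24−3·-171/29)/(1257/116)=1612/419
back: M4=1612/419
back: M3=-171/29−45/116·1612/419=-3096/419
back: M2=98/5−4/15·-3096/419=9038/419
back: M1=-27/2−1/4·9038/419=-7916/419
M: M0=0, M1=-7916/419, M2=9038/419, M3=-3096/419, M4=1612/419, M5=0
seg 0: a=3, c=M0/2=0, d=(M1−M0)/(6·1)=-3958/1257, b=Δ0−h0·(2M0+M1)/6=6472/1257
seg 1: a=5, c=M1/2=-3958/419, d=(M2−M1)/(6·1)=8477/1257, b=Δ1−h1·(2M1+M2)/6=-5402/1257
seg 2: a=-2, c=M2/2=4519/419, d=(M3−M2)/(6·1)=-6067/1257, b=Δ2−h2·(2M2+M3)/6=-3719/1257
seg 3: a=1, c=M3/2=-1548/419, d=(M4−M3)/(6·3)=2354/3771, b=Δ3−h3·(2M3+M4)/6=5194/1257
seg 4: a=-3, c=M4/2=806/419, d=(M5−M4)/(6·3)=-806/3771, b=Δ4−h4·(2M4+M5)/6=-1484/1257
t_q=1/4 → seg 0, τ=1/4; S=3+6472/1257·τ+0·τ²+-3958/1257·τ³=56823/13408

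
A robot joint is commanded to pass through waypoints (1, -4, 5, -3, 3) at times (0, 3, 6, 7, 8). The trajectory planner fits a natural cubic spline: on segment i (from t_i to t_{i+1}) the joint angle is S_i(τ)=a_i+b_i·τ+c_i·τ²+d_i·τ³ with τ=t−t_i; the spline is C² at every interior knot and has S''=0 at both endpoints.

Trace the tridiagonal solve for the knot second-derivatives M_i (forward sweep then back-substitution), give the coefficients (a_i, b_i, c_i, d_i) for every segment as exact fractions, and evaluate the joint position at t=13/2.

  seg 0: a=1 b=-379/84 c=0 d=239/756
  seg 1: a=-4 b=169/42 c=239/84 d=-803/756
  seg 2: a=5 b=-91/12 c=-47/7 d=529/84
  seg 3: a=-3 b=-89/42 c=341/28 d=-341/84
S(13/2) = 71/224

Δ: Δ0=-5/3, Δ1=3, Δ2=-8, Δ3=6
row 1: diag=12, rhs=28; c'=1/4, d'=7/3
row 2: denom=8−3·1/4=29/4; d'=(-66−3·7/3)/(29/4)=-292/29
row 3: denom=4−1·4/29=112/29; d'=(84−1·-292/29)/(112/29)=341/14
back: M3=341/14
back: M2=-292/29−4/29·341/14=-94/7
back: M1=7/3−1/4·-94/7=239/42
M: M0=0, M1=239/42, M2=-94/7, M3=341/14, M4=0
seg 0: a=1, c=M0/2=0, d=(M1−M0)/(6·3)=239/756, b=Δ0−h0·(2M0+M1)/6=-379/84
seg 1: a=-4, c=M1/2=239/84, d=(M2−M1)/(6·3)=-803/756, b=Δ1−h1·(2M1+M2)/6=169/42
seg 2: a=5, c=M2/2=-47/7, d=(M3−M2)/(6·1)=529/84, b=Δ2−h2·(2M2+M3)/6=-91/12
seg 3: a=-3, c=M3/2=341/28, d=(M4−M3)/(6·1)=-341/84, b=Δ3−h3·(2M3+M4)/6=-89/42
t_q=13/2 → seg 2, τ=1/2; S=5+-91/12·τ+-47/7·τ²+529/84·τ³=71/224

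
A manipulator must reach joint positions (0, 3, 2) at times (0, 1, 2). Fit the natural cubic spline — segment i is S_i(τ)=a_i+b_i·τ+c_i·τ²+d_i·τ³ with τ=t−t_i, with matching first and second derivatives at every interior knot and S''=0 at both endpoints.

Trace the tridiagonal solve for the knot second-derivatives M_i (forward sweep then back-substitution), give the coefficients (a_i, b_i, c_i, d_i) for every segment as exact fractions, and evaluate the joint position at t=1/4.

Δ: Δ0=3, Δ1=-1
row 1: diag=4, rhs=-24; c'=1/4, d'=-6
back: M1=-6
M: M0=0, M1=-6, M2=0
seg 0: a=0, c=M0/2=0, d=(M1−M0)/(6·1)=-1, b=Δ0−h0·(2M0+M1)/6=4
seg 1: a=3, c=M1/2=-3, d=(M2−M1)/(6·1)=1, b=Δ1−h1·(2M1+M2)/6=1
t_q=1/4 → seg 0, τ=1/4; S=0+4·τ+0·τ²+-1·τ³=63/64

  seg 0: a=0 b=4 c=0 d=-1
  seg 1: a=3 b=1 c=-3 d=1
S(1/4) = 63/64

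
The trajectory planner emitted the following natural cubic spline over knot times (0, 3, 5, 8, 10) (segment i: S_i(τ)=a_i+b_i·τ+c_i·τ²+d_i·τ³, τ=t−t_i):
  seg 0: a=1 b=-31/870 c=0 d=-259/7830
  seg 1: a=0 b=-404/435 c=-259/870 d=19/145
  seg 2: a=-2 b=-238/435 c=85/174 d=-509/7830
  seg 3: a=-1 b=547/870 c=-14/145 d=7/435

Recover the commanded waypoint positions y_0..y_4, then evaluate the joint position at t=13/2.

y_0 = S_0(0) = a_0 = 1
y_1 = S_1(0) = a_1 = 0
y_2 = S_2(0) = a_2 = -2
y_3 = S_3(0) = a_3 = -1
y_4 = S_3(2) = 0
t_q=13/2 is in segment 2 (τ=3/2); S_2(τ)=-4503/2320

y_0=1 y_1=0 y_2=-2 y_3=-1 y_4=0
S(13/2) = -4503/2320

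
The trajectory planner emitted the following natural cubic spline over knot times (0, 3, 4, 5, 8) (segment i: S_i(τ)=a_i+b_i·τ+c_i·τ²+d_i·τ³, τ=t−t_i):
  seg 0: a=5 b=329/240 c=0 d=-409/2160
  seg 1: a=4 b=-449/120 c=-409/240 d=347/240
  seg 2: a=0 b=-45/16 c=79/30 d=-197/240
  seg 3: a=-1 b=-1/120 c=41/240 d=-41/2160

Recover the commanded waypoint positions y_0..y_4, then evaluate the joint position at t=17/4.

y_0 = S_0(0) = a_0 = 5
y_1 = S_1(0) = a_1 = 4
y_2 = S_2(0) = a_2 = 0
y_3 = S_3(0) = a_3 = -1
y_4 = S_3(3) = 0
t_q=17/4 is in segment 2 (τ=1/4); S_2(τ)=-2823/5120

y_0=5 y_1=4 y_2=0 y_3=-1 y_4=0
S(17/4) = -2823/5120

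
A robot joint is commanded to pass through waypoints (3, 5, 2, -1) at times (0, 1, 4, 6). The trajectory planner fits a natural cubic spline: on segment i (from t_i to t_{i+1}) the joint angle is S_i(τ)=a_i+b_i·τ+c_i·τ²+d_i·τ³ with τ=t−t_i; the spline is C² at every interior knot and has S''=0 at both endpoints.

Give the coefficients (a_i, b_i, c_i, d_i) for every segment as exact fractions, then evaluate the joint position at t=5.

Δ: Δ0=2, Δ1=-1, Δ2=-3/2
row 1: diag=8, rhs=-18; c'=3/8, d'=-9/4
row 2: denom=10−3·3/8=71/8; d'=(-3−3·-9/4)/(71/8)=30/71
back: M2=30/71
back: M1=-9/4−3/8·30/71=-171/71
M: M0=0, M1=-171/71, M2=30/71, M3=0
seg 0: a=3, c=M0/2=0, d=(M1−M0)/(6·1)=-57/142, b=Δ0−h0·(2M0+M1)/6=341/142
seg 1: a=5, c=M1/2=-171/142, d=(M2−M1)/(6·3)=67/426, b=Δ1−h1·(2M1+M2)/6=85/71
seg 2: a=2, c=M2/2=15/71, d=(M3−M2)/(6·2)=-5/142, b=Δ2−h2·(2M2+M3)/6=-253/142
t_q=5 → seg 2, τ=1; S=2+-253/142·τ+15/71·τ²+-5/142·τ³=28/71

  seg 0: a=3 b=341/142 c=0 d=-57/142
  seg 1: a=5 b=85/71 c=-171/142 d=67/426
  seg 2: a=2 b=-253/142 c=15/71 d=-5/142
S(5) = 28/71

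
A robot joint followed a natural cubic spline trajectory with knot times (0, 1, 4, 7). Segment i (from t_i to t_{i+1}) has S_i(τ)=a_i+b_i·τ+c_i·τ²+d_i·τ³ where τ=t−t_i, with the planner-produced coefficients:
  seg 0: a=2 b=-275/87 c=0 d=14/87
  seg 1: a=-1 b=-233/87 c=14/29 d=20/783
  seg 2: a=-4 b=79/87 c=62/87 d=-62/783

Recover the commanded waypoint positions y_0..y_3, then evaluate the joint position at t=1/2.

y_0 = S_0(0) = a_0 = 2
y_1 = S_1(0) = a_1 = -1
y_2 = S_2(0) = a_2 = -4
y_3 = S_2(3) = 3
t_q=1/2 is in segment 0 (τ=1/2); S_0(τ)=51/116

y_0=2 y_1=-1 y_2=-4 y_3=3
S(1/2) = 51/116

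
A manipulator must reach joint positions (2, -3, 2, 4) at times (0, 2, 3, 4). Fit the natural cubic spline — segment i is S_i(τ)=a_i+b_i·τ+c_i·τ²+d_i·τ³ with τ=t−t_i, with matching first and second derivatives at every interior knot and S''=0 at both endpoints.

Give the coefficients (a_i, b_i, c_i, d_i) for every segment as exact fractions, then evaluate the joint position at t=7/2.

Δ: Δ0=-5/2, Δ1=5, Δ2=2
row 1: diag=6, rhs=45; c'=1/6, d'=15/2
row 2: denom=4−1·1/6=23/6; d'=(-18−1·15/2)/(23/6)=-153/23
back: M2=-153/23
back: M1=15/2−1/6·-153/23=198/23
M: M0=0, M1=198/23, M2=-153/23, M3=0
seg 0: a=2, c=M0/2=0, d=(M1−M0)/(6·2)=33/46, b=Δ0−h0·(2M0+M1)/6=-247/46
seg 1: a=-3, c=M1/2=99/23, d=(M2−M1)/(6·1)=-117/46, b=Δ1−h1·(2M1+M2)/6=149/46
seg 2: a=2, c=M2/2=-153/46, d=(M3−M2)/(6·1)=51/46, b=Δ2−h2·(2M2+M3)/6=97/23
t_q=7/2 → seg 2, τ=1/2; S=2+97/23·τ+-153/46·τ²+51/46·τ³=1257/368

  seg 0: a=2 b=-247/46 c=0 d=33/46
  seg 1: a=-3 b=149/46 c=99/23 d=-117/46
  seg 2: a=2 b=97/23 c=-153/46 d=51/46
S(7/2) = 1257/368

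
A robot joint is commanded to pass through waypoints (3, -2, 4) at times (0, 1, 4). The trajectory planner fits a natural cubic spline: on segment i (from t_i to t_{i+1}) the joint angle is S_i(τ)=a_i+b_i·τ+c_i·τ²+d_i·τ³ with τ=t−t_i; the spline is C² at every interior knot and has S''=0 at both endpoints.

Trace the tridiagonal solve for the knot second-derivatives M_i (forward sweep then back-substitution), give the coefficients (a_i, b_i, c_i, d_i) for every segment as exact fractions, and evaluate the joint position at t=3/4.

Δ: Δ0=-5, Δ1=2
row 1: diag=8, rhs=42; c'=3/8, d'=21/4
back: M1=21/4
M: M0=0, M1=21/4, M2=0
seg 0: a=3, c=M0/2=0, d=(M1−M0)/(6·1)=7/8, b=Δ0−h0·(2M0+M1)/6=-47/8
seg 1: a=-2, c=M1/2=21/8, d=(M2−M1)/(6·3)=-7/24, b=Δ1−h1·(2M1+M2)/6=-13/4
t_q=3/4 → seg 0, τ=3/4; S=3+-47/8·τ+0·τ²+7/8·τ³=-531/512

  seg 0: a=3 b=-47/8 c=0 d=7/8
  seg 1: a=-2 b=-13/4 c=21/8 d=-7/24
S(3/4) = -531/512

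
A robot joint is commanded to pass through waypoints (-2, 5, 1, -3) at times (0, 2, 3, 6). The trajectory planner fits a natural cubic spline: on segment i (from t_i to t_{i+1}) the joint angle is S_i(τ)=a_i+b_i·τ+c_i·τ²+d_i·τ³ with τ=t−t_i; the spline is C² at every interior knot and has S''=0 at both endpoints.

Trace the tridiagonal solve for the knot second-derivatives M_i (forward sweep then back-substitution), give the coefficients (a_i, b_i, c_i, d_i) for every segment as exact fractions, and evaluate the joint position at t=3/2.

  seg 0: a=-2 b=37/6 c=0 d=-2/3
  seg 1: a=5 b=-11/6 c=-4 d=11/6
  seg 2: a=1 b=-13/3 c=3/2 d=-1/6
S(3/2) = 5

Δ: Δ0=7/2, Δ1=-4, Δ2=-4/3
row 1: diag=6, rhs=-45; c'=1/6, d'=-15/2
row 2: denom=8−1·1/6=47/6; d'=(16−1·-15/2)/(47/6)=3
back: M2=3
back: M1=-15/2−1/6·3=-8
M: M0=0, M1=-8, M2=3, M3=0
seg 0: a=-2, c=M0/2=0, d=(M1−M0)/(6·2)=-2/3, b=Δ0−h0·(2M0+M1)/6=37/6
seg 1: a=5, c=M1/2=-4, d=(M2−M1)/(6·1)=11/6, b=Δ1−h1·(2M1+M2)/6=-11/6
seg 2: a=1, c=M2/2=3/2, d=(M3−M2)/(6·3)=-1/6, b=Δ2−h2·(2M2+M3)/6=-13/3
t_q=3/2 → seg 0, τ=3/2; S=-2+37/6·τ+0·τ²+-2/3·τ³=5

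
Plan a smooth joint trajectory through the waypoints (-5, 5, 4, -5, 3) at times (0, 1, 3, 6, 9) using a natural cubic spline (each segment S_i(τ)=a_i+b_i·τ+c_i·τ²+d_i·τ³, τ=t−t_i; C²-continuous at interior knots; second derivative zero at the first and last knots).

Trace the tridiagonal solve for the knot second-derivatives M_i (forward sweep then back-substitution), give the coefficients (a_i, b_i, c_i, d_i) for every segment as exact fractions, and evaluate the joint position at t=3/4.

Δ: Δ0=10, Δ1=-1/2, Δ2=-3, Δ3=8/3
row 1: diag=6, rhs=-63; c'=1/3, d'=-21/2
row 2: denom=10−2·1/3=28/3; d'=(-15−2·-21/2)/(28/3)=9/14
row 3: denom=12−3·9/28=309/28; d'=(34−3·9/14)/(309/28)=898/309
back: M3=898/309
back: M2=9/14−9/28·898/309=-30/103
back: M1=-21/2−1/3·-30/103=-2143/206
M: M0=0, M1=-2143/206, M2=-30/103, M3=898/309, M4=0
seg 0: a=-5, c=M0/2=0, d=(M1−M0)/(6·1)=-2143/1236, b=Δ0−h0·(2M0+M1)/6=14503/1236
seg 1: a=5, c=M1/2=-2143/412, d=(M2−M1)/(6·2)=2083/2472, b=Δ1−h1·(2M1+M2)/6=4037/618
seg 2: a=4, c=M2/2=-15/103, d=(M3−M2)/(6·3)=494/2781, b=Δ2−h2·(2M2+M3)/6=-1286/309
seg 3: a=-5, c=M3/2=449/309, d=(M4−M3)/(6·3)=-449/2781, b=Δ3−h3·(2M3+M4)/6=-74/309
t_q=3/4 → seg 0, τ=3/4; S=-5+14503/1236·τ+0·τ²+-2143/1236·τ³=80921/26368

  seg 0: a=-5 b=14503/1236 c=0 d=-2143/1236
  seg 1: a=5 b=4037/618 c=-2143/412 d=2083/2472
  seg 2: a=4 b=-1286/309 c=-15/103 d=494/2781
  seg 3: a=-5 b=-74/309 c=449/309 d=-449/2781
S(3/4) = 80921/26368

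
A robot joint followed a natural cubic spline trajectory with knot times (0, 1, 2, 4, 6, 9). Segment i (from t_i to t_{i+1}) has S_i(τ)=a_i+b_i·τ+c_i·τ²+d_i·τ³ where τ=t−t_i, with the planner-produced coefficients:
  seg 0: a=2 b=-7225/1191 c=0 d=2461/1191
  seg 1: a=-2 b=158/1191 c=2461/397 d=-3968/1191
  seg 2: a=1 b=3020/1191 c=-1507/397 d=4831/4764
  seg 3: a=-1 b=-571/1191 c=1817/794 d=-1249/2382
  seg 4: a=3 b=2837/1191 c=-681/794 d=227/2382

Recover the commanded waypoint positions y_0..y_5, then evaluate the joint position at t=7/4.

y_0 = S_0(0) = a_0 = 2
y_1 = S_1(0) = a_1 = -2
y_2 = S_2(0) = a_2 = 1
y_3 = S_3(0) = a_3 = -1
y_4 = S_4(0) = a_4 = 3
y_5 = S_4(3) = 5
t_q=7/4 is in segment 1 (τ=3/4); S_1(τ)=1149/6352

y_0=2 y_1=-2 y_2=1 y_3=-1 y_4=3 y_5=5
S(7/4) = 1149/6352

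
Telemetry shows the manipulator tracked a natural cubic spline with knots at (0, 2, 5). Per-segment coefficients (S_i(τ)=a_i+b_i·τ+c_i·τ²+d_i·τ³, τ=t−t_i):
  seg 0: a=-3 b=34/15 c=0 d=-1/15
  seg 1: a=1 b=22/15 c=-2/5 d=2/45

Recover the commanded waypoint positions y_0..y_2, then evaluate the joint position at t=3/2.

y_0=-3 y_1=1 y_2=3
S(3/2) = 7/40

y_0 = S_0(0) = a_0 = -3
y_1 = S_1(0) = a_1 = 1
y_2 = S_1(3) = 3
t_q=3/2 is in segment 0 (τ=3/2); S_0(τ)=7/40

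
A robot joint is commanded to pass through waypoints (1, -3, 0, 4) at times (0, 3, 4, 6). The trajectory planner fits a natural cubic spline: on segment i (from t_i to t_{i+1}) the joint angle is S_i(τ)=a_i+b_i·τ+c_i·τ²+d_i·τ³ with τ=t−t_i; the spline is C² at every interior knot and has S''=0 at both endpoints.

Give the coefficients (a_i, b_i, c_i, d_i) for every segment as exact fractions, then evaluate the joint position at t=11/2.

Δ: Δ0=-4/3, Δ1=3, Δ2=2
row 1: diag=8, rhs=26; c'=1/8, d'=13/4
row 2: denom=6−1·1/8=47/8; d'=(-6−1·13/4)/(47/8)=-74/47
back: M2=-74/47
back: M1=13/4−1/8·-74/47=162/47
M: M0=0, M1=162/47, M2=-74/47, M3=0
seg 0: a=1, c=M0/2=0, d=(M1−M0)/(6·3)=9/47, b=Δ0−h0·(2M0+M1)/6=-431/141
seg 1: a=-3, c=M1/2=81/47, d=(M2−M1)/(6·1)=-118/141, b=Δ1−h1·(2M1+M2)/6=298/141
seg 2: a=0, c=M2/2=-37/47, d=(M3−M2)/(6·2)=37/282, b=Δ2−h2·(2M2+M3)/6=430/141
t_q=11/2 → seg 2, τ=3/2; S=0+430/141·τ+-37/47·τ²+37/282·τ³=2441/752

  seg 0: a=1 b=-431/141 c=0 d=9/47
  seg 1: a=-3 b=298/141 c=81/47 d=-118/141
  seg 2: a=0 b=430/141 c=-37/47 d=37/282
S(11/2) = 2441/752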